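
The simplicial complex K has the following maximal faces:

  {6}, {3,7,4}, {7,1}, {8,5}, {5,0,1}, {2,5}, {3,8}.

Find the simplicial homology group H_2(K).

H_2 = 0.

Take the total order 0 < 1 < 2 < 3 < 4 < 5 < 6 < 7 < 8 on the vertex set. Then K (dimension 2) consists of the simplices:

  0-simplices (9): [0], [1], [2], [3], [4], [5], [6], [7], [8]
  1-simplices (10): [0,1], [0,5], [1,5], [1,7], [2,5], [3,4], [3,7], [3,8], [4,7], [5,8]
  2-simplices (2): [0,1,5], [3,4,7]

giving chain groups C_0 ≅ Z^9, C_1 ≅ Z^10, C_2 ≅ Z^2.

∂_1: C_1 → C_0 is given by ∂[p,q] = [q] − [p].
This gives a 9×10 integer matrix of rank 7; reducing to Smith normal form yields diagonal entries (1,1,1,1,1,1,1).

∂_2: C_2 → C_1 maps a triangle to the signed sum of its edges. For instance
  ∂[0,1,5] = [1,5] − [0,5] + [0,1],
  ∂[3,4,7] = [4,7] − [3,7] + [3,4].
As a 10×2 matrix over Z this has rank 2, with invariant factors (1,1).

Now H_k = ker ∂_k / im ∂_{k+1}, so:

  H_2: rank ker ∂_2 − rank ∂_3 = (2 − 2) − 0 = 0, and there is no ∂_3, so H_2 = 0.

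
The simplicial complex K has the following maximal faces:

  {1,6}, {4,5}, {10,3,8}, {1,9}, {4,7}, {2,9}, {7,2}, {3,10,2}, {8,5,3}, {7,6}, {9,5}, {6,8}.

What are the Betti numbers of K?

b_0 = 1, b_1 = 4, b_2 = 0.

We work with the vertex ordering 1 < 2 < 3 < 4 < 5 < 6 < 7 < 8 < 9 < 10. The simplices of K, each written with vertices in increasing order, are:

  0-simplices (10): [1], [2], [3], [4], [5], [6], [7], [8], [9], [10]
  1-simplices (16): [1,6], [1,9], [2,3], [2,7], [2,9], [2,10], [3,5], [3,8], [3,10], [4,5], [4,7], [5,8], [5,9], [6,7], [6,8], [8,10]
  2-simplices (3): [2,3,10], [3,5,8], [3,8,10]

so the chain groups are C_0 ≅ Z^10, C_1 ≅ Z^16, C_2 ≅ Z^3.

∂_1: C_1 → C_0 maps an edge to its endpoints' difference, ∂[p,q] = q − p. For instance
  ∂[6,8] = [8] − [6].
The 10×16 boundary matrix has rank 9 and Smith normal form diag(1,1,1,1,1,1,1,1,1).

∂_2: C_2 → C_1 maps a triangle to the signed sum of its edges. For instance
  ∂[2,3,10] = [3,10] − [2,10] + [2,3],
  ∂[3,5,8] = [5,8] − [3,8] + [3,5].
This gives a 16×3 integer matrix of rank 3; reducing to Smith normal form yields diagonal entries (1,1,1).

Now H_k = ker ∂_k / im ∂_{k+1}, so:

  H_0: rank C_0 − rank ∂_1 = 10 − 9 = 1, and the invariant factors of ∂_1 are all 1, so H_0 = Z.
  H_1: rank ker ∂_1 − rank ∂_2 = (16 − 9) − 3 = 4, and the invariant factors of ∂_2 are all 1, so H_1 = Z^4.
  H_2: rank ker ∂_2 − rank ∂_3 = (3 − 3) − 0 = 0, and there is no ∂_3, so H_2 = 0.

As a check, the Euler characteristic is 10 − 16 + 3 = -3, which agrees with 1 − 4 + 0 = -3.

Hence the Betti numbers are b_0 = 1, b_1 = 4, b_2 = 0.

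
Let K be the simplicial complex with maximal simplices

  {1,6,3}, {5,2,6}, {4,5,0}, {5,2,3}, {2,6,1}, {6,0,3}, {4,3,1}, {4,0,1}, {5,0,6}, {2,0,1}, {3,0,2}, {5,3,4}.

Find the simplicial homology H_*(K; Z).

H_0 = Z,  H_1 = Z_2,  H_2 = 0.

Fix the vertex order 0 < 1 < 2 < 3 < 4 < 5 < 6 and write every simplex with vertices in increasing order. Then dim K = 2 and the simplices of K are:

  0-simplices (7): [0], [1], [2], [3], [4], [5], [6]
  1-simplices (18): [0,1], [0,2], [0,3], [0,4], [0,5], [0,6], [1,2], [1,3], [1,4], [1,6], [2,3], [2,5], [2,6], [3,4], [3,5], [3,6], [4,5], [5,6]
  2-simplices (12): [0,1,2], [0,1,4], [0,2,3], [0,3,6], [0,4,5], [0,5,6], [1,2,6], [1,3,4], [1,3,6], [2,3,5], [2,5,6], [3,4,5]

Hence C_0 ≅ Z^7, C_1 ≅ Z^18, C_2 ≅ Z^12.

Boundary ∂_1: C_1 → C_0 maps an edge to its endpoints' difference, ∂[p,q] = q − p.
The 7×18 boundary matrix has rank 6 and Smith normal form diag(1,1,1,1,1,1).

∂_2: C_2 → C_1 sends each 2-simplex [p,q,r] to [q,r] − [p,r] + [p,q]. For instance
  ∂[2,3,5] = [3,5] − [2,5] + [2,3],
  ∂[0,1,4] = [1,4] − [0,4] + [0,1].
As a 18×12 matrix over Z this has rank 12, with invariant factors (1,1,1,1,1,1,1,1,1,1,1,2).

From H_k ≅ ker(∂_k) / im(∂_{k+1}) we obtain:

  H_0: rank C_0 − rank ∂_1 = 7 − 6 = 1, and the invariant factors of ∂_1 are all 1, so H_0 = Z.
  H_1: rank ker ∂_1 − rank ∂_2 = (18 − 6) − 12 = 0, and ∂_2 has invariant factor 2 > 1, so H_1 = Z_2.
  H_2: rank ker ∂_2 − rank ∂_3 = (12 − 12) − 0 = 0, and there is no ∂_3, so H_2 = 0.

As a check, the Euler characteristic is 7 − 18 + 12 = 1, which agrees with 1 − 0 + 0 = 1.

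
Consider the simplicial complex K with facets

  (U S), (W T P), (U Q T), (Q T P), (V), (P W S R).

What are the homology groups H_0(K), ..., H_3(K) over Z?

H_0 = Z^2,  H_1 = Z,  H_2 = 0,  H_3 = 0.

Fix the vertex order P < Q < R < S < T < U < V < W and write every simplex with vertices in increasing order. Then dim K = 3 and the simplices of K are:

  0-simplices (8): P, Q, R, S, T, U, V, W
  1-simplices (13): PQ, PR, PS, PT, PW, QT, QU, RS, RW, SU, SW, TU, TW
  2-simplices (7): PQT, PRS, PRW, PSW, PTW, QTU, RSW
  3-simplices (1): PRSW

so the chain groups are C_0 ≅ Z^8, C_1 ≅ Z^13, C_2 ≅ Z^7, C_3 ≅ Z^1.

∂_1: C_1 → C_0 is given by ∂[p,q] = [q] − [p]. For instance
  ∂RS = S − R.
This gives a 8×13 integer matrix of rank 6; reducing to Smith normal form yields diagonal entries (1,1,1,1,1,1).

Boundary ∂_2: C_2 → C_1 maps a triangle to the signed sum of its edges. For instance
  ∂PRW = RW − PW + PR,
  ∂QTU = TU − QU + QT.
The 13×7 boundary matrix has rank 6 and Smith normal form diag(1,1,1,1,1,1).

∂_3: C_3 → C_2 sends each 3-simplex σ to the alternating sum Σ_i (−1)^i (σ with its i-th vertex removed). For instance
  ∂PRSW = RSW − PSW + PRW − PRS.
This gives a 7×1 integer matrix of rank 1; reducing to Smith normal form yields diagonal entries (1).

Now H_k = ker ∂_k / im ∂_{k+1}, so:

  H_0: rank C_0 − rank ∂_1 = 8 − 6 = 2, and the invariant factors of ∂_1 are all 1, so H_0 = Z^2.
  H_1: rank ker ∂_1 − rank ∂_2 = (13 − 6) − 6 = 1, and the invariant factors of ∂_2 are all 1, so H_1 = Z.
  H_2: rank ker ∂_2 − rank ∂_3 = (7 − 6) − 1 = 0, and the invariant factors of ∂_3 are all 1, so H_2 = 0.
  H_3: rank ker ∂_3 − rank ∂_4 = (1 − 1) − 0 = 0, and there is no ∂_4, so H_3 = 0.

As a check, the Euler characteristic is 8 − 13 + 7 − 1 = 1, which agrees with 2 − 1 + 0 − 0 = 1.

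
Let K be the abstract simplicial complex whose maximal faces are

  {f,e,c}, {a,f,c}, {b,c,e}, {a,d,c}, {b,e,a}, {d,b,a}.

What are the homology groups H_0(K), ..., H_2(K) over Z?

H_0 ≅ Z,  H_1 ≅ Z,  H_2 = 0.

We work with the vertex ordering a < b < c < d < e < f. The simplices of K, each written with vertices in increasing order, are:

  0-simplices (6): a, b, c, d, e, f
  1-simplices (12): ab, ac, ad, ae, af, bc, bd, be, cd, ce, cf, ef
  2-simplices (6): abd, abe, acd, acf, bce, cef

so the chain groups are C_0 ≅ Z^6, C_1 ≅ Z^12, C_2 ≅ Z^6.

Boundary ∂_1: C_1 → C_0 maps an edge to its endpoints' difference, ∂[p,q] = q − p. For instance
  ∂bd = d − b.
The 6×12 boundary matrix has rank 5 and Smith normal form diag(1,1,1,1,1).

Boundary ∂_2: C_2 → C_1 acts by ∂[p,q,r] = [q,r] − [p,r] + [p,q]. For instance
  ∂bce = ce − be + bc,
  ∂abd = bd − ad + ab.
This gives a 12×6 integer matrix of rank 6; reducing to Smith normal form yields diagonal entries (1,1,1,1,1,1).

From H_k ≅ ker(∂_k) / im(∂_{k+1}) we obtain:

  H_0: rank C_0 − rank ∂_1 = 6 − 5 = 1, and the invariant factors of ∂_1 are all 1, so H_0 ≅ Z.
  H_1: rank ker ∂_1 − rank ∂_2 = (12 − 5) − 6 = 1, and the invariant factors of ∂_2 are all 1, so H_1 ≅ Z.
  H_2: rank ker ∂_2 − rank ∂_3 = (6 − 6) − 0 = 0, and there is no ∂_3, so H_2 ≅ 0.

(K is a triangulation of the cylinder S^1 x I.)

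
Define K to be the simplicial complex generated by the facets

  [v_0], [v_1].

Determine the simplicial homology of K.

We work with the vertex ordering v_0 < v_1. The simplices of K, each written with vertices in increasing order, are:

  0-simplices (2): [v_0], [v_1]

giving chain groups C_0 ≅ Z^2.

Computing H_k = (kernel of ∂_k) / (image of ∂_{k+1}):

  H_0: rank C_0 − rank ∂_1 = 2 − 0 = 2, and there is no ∂_1, so H_0 ≅ Z^2.

(K is a triangulation of a set of 2 points.)

H_0 ≅ Z^2.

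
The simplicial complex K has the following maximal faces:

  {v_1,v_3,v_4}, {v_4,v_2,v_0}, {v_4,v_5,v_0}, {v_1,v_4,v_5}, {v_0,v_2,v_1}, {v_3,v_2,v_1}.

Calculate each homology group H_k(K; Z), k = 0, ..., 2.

H_0 ≅ Z,  H_1 ≅ Z,  H_2 = 0.

Fix the vertex order v_0 < v_1 < v_2 < v_3 < v_4 < v_5 and write every simplex with vertices in increasing order. Then dim K = 2 and the simplices of K are:

  0-simplices (6): [v_0], [v_1], [v_2], [v_3], [v_4], [v_5]
  1-simplices (12): [v_0,v_1], [v_0,v_2], [v_0,v_4], [v_0,v_5], [v_1,v_2], [v_1,v_3], [v_1,v_4], [v_1,v_5], [v_2,v_3], [v_2,v_4], [v_3,v_4], [v_4,v_5]
  2-simplices (6): [v_0,v_1,v_2], [v_0,v_2,v_4], [v_0,v_4,v_5], [v_1,v_2,v_3], [v_1,v_3,v_4], [v_1,v_4,v_5]

Hence C_0 ≅ Z^6, C_1 ≅ Z^12, C_2 ≅ Z^6.

The boundary map ∂_1: C_1 → C_0 sends each edge [p,q] (with p < q) to q − p.
This gives a 6×12 integer matrix of rank 5; reducing to Smith normal form yields diagonal entries (1,1,1,1,1).

The boundary map ∂_2: C_2 → C_1 acts by ∂[p,q,r] = [q,r] − [p,r] + [p,q]. For instance
  ∂[v_1,v_3,v_4] = [v_3,v_4] − [v_1,v_4] + [v_1,v_3],
  ∂[v_1,v_2,v_3] = [v_2,v_3] − [v_1,v_3] + [v_1,v_2].
The 12×6 boundary matrix has rank 6 and Smith normal form diag(1,1,1,1,1,1).

From H_k ≅ ker(∂_k) / im(∂_{k+1}) we obtain:

  H_0: rank C_0 − rank ∂_1 = 6 − 5 = 1, and the invariant factors of ∂_1 are all 1, so H_0 = Z.
  H_1: rank ker ∂_1 − rank ∂_2 = (12 − 5) − 6 = 1, and the invariant factors of ∂_2 are all 1, so H_1 = Z.
  H_2: rank ker ∂_2 − rank ∂_3 = (6 − 6) − 0 = 0, and there is no ∂_3, so H_2 = 0.

As a check, the Euler characteristic is 6 − 12 + 6 = 0, which agrees with 1 − 1 + 0 = 0.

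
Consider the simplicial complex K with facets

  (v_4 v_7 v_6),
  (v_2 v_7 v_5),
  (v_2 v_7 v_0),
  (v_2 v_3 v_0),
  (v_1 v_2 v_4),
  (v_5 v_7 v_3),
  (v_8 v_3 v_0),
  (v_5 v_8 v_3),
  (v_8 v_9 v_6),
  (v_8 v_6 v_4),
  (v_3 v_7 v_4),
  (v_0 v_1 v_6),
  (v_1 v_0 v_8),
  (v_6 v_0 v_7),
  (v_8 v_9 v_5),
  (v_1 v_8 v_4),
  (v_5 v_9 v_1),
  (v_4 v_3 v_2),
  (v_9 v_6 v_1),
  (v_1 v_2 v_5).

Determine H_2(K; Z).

H_2 = 0.

We work with the vertex ordering v_0 < v_1 < v_2 < v_3 < v_4 < v_5 < v_6 < v_7 < v_8 < v_9. The simplices of K, each written with vertices in increasing order, are:

  0-simplices (10): [v_0], [v_1], [v_2], [v_3], [v_4], [v_5], [v_6], [v_7], [v_8], [v_9]
  1-simplices (30): (30 of them)
  2-simplices (20): (20 of them)

Hence C_0 ≅ Z^10, C_1 ≅ Z^30, C_2 ≅ Z^20.

The boundary map ∂_1: C_1 → C_0 is given by ∂[p,q] = [q] − [p]. For instance
  ∂[v_4,v_7] = [v_7] − [v_4].
As a 10×30 matrix over Z this has rank 9, with invariant factors (1,1,1,1,1,1,1,1,1).

∂_2: C_2 → C_1 maps a triangle to the signed sum of its edges. For instance
  ∂[v_0,v_1,v_8] = [v_1,v_8] − [v_0,v_8] + [v_0,v_1],
  ∂[v_3,v_4,v_7] = [v_4,v_7] − [v_3,v_7] + [v_3,v_4].
This gives a 30×20 integer matrix of rank 20; reducing to Smith normal form yields diagonal entries (1,1,1,1,1,1,1,1,1,1,1,1,1,1,1,1,1,1,1,2).

From H_k ≅ ker(∂_k) / im(∂_{k+1}) we obtain:

  H_2: rank ker ∂_2 − rank ∂_3 = (20 − 20) − 0 = 0, and there is no ∂_3, so H_2 ≅ 0.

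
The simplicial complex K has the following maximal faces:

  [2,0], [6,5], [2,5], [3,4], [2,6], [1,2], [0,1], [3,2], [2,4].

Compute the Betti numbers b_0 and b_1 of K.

Fix the vertex order 0 < 1 < 2 < 3 < 4 < 5 < 6 and write every simplex with vertices in increasing order. Then dim K = 1 and the simplices of K are:

  0-simplices (7): [0], [1], [2], [3], [4], [5], [6]
  1-simplices (9): [0,1], [0,2], [1,2], [2,3], [2,4], [2,5], [2,6], [3,4], [5,6]

so the chain groups are C_0 ≅ Z^7, C_1 ≅ Z^9.

Boundary ∂_1: C_1 → C_0 maps an edge to its endpoints' difference, ∂[p,q] = q − p. For instance
  ∂[0,1] = [1] − [0].
The 7×9 boundary matrix has rank 6 and Smith normal form diag(1,1,1,1,1,1).

Now H_k = ker ∂_k / im ∂_{k+1}, so:

  H_0: rank C_0 − rank ∂_1 = 7 − 6 = 1, and the invariant factors of ∂_1 are all 1, so H_0 = Z.
  H_1: rank ker ∂_1 − rank ∂_2 = (9 − 6) − 0 = 3, and there is no ∂_2, so H_1 = Z^3.

As a check, the Euler characteristic is 7 − 9 = -2, which agrees with 1 − 3 = -2.
(K is a triangulation of a wedge of 3 circles.)

Hence the Betti numbers are b_0 = 1, b_1 = 3.

b_0 = 1, b_1 = 3.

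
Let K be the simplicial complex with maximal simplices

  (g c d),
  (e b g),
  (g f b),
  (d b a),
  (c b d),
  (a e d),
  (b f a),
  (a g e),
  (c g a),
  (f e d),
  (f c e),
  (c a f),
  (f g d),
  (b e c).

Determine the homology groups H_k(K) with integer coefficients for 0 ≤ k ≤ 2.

Fix the vertex order a < b < c < d < e < f < g and write every simplex with vertices in increasing order. Then dim K = 2 and the simplices of K are:

  0-simplices (7): a, b, c, d, e, f, g
  1-simplices (21): ab, ac, ad, ae, af, ag, bc, bd, be, bf, bg, cd, ce, cf, cg, de, df, dg, ef, eg, fg
  2-simplices (14): abd, abf, acf, acg, ade, aeg, bcd, bce, beg, bfg, cdg, cef, def, dfg

Hence C_0 ≅ Z^7, C_1 ≅ Z^21, C_2 ≅ Z^14.

∂_1: C_1 → C_0 sends each edge [p,q] (with p < q) to q − p. For instance
  ∂ad = d − a.
This gives a 7×21 integer matrix of rank 6; reducing to Smith normal form yields diagonal entries (1,1,1,1,1,1).

Boundary ∂_2: C_2 → C_1 acts by ∂[p,q,r] = [q,r] − [p,r] + [p,q]. For instance
  ∂abf = bf − af + ab,
  ∂bcd = cd − bd + bc.
This gives a 21×14 integer matrix of rank 13; reducing to Smith normal form yields diagonal entries (1,1,1,1,1,1,1,1,1,1,1,1,1).

From H_k ≅ ker(∂_k) / im(∂_{k+1}) we obtain:

  H_0: rank C_0 − rank ∂_1 = 7 − 6 = 1, and the invariant factors of ∂_1 are all 1, so H_0 = Z.
  H_1: rank ker ∂_1 − rank ∂_2 = (21 − 6) − 13 = 2, and the invariant factors of ∂_2 are all 1, so H_1 = Z^2.
  H_2: rank ker ∂_2 − rank ∂_3 = (14 − 13) − 0 = 1, and there is no ∂_3, so H_2 = Z.

As a check, the Euler characteristic is 7 − 21 + 14 = 0, which agrees with 1 − 2 + 1 = 0.

H_0 ≅ Z,  H_1 ≅ Z^2,  H_2 ≅ Z.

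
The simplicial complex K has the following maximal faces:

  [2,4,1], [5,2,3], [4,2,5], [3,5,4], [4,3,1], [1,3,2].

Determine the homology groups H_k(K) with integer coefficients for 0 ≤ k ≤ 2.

Order the vertices as 1 < 2 < 3 < 4 < 5. Listing each simplex with vertices in this order, K has dimension 2 with simplices:

  0-simplices (5): [1], [2], [3], [4], [5]
  1-simplices (9): [1,2], [1,3], [1,4], [2,3], [2,4], [2,5], [3,4], [3,5], [4,5]
  2-simplices (6): [1,2,3], [1,2,4], [1,3,4], [2,3,5], [2,4,5], [3,4,5]

so the chain groups are C_0 ≅ Z^5, C_1 ≅ Z^9, C_2 ≅ Z^6.

∂_1: C_1 → C_0 sends each edge [p,q] (with p < q) to q − p.
The 5×9 boundary matrix has rank 4 and Smith normal form diag(1,1,1,1).

Boundary ∂_2: C_2 → C_1 acts by ∂[p,q,r] = [q,r] − [p,r] + [p,q]. For instance
  ∂[3,4,5] = [4,5] − [3,5] + [3,4],
  ∂[1,2,3] = [2,3] − [1,3] + [1,2].
The 9×6 boundary matrix has rank 5 and Smith normal form diag(1,1,1,1,1).

Reading off H_k = ker ∂_k / im ∂_{k+1}:

  H_0: rank C_0 − rank ∂_1 = 5 − 4 = 1, and the invariant factors of ∂_1 are all 1, so H_0 = Z.
  H_1: rank ker ∂_1 − rank ∂_2 = (9 − 4) − 5 = 0, and the invariant factors of ∂_2 are all 1, so H_1 = 0.
  H_2: rank ker ∂_2 − rank ∂_3 = (6 − 5) − 0 = 1, and there is no ∂_3, so H_2 = Z.

(K is a triangulation of the 2-sphere S^2.)

H_0 = Z,  H_1 = 0,  H_2 = Z.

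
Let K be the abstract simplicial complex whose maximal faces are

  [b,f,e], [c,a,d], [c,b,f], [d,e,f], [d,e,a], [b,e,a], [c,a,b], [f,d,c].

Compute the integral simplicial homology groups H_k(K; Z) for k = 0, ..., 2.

H_0 ≅ Z,  H_1 = 0,  H_2 ≅ Z.

Take the total order a < b < c < d < e < f on the vertex set. Then K (dimension 2) consists of the simplices:

  0-simplices (6): a, b, c, d, e, f
  1-simplices (12): ab, ac, ad, ae, bc, be, bf, cd, cf, de, df, ef
  2-simplices (8): abc, abe, acd, ade, bcf, bef, cdf, def

Hence C_0 ≅ Z^6, C_1 ≅ Z^12, C_2 ≅ Z^8.

Boundary ∂_1: C_1 → C_0 sends each edge [p,q] (with p < q) to q − p. For instance
  ∂cd = d − c.
The 6×12 boundary matrix has rank 5 and Smith normal form diag(1,1,1,1,1).

The boundary map ∂_2: C_2 → C_1 sends each 2-simplex [p,q,r] to [q,r] − [p,r] + [p,q]. For instance
  ∂def = ef − df + de,
  ∂bef = ef − bf + be.
This gives a 12×8 integer matrix of rank 7; reducing to Smith normal form yields diagonal entries (1,1,1,1,1,1,1).

Now H_k = ker ∂_k / im ∂_{k+1}, so:

  H_0: rank C_0 − rank ∂_1 = 6 − 5 = 1, and the invariant factors of ∂_1 are all 1, so H_0 = Z.
  H_1: rank ker ∂_1 − rank ∂_2 = (12 − 5) − 7 = 0, and the invariant factors of ∂_2 are all 1, so H_1 = 0.
  H_2: rank ker ∂_2 − rank ∂_3 = (8 − 7) − 0 = 1, and there is no ∂_3, so H_2 = Z.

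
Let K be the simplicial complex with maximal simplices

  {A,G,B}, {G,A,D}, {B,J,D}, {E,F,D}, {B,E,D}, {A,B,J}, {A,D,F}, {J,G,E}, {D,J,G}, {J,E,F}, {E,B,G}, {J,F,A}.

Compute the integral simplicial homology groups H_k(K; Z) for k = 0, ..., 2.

H_0 = Z,  H_1 = Z/2,  H_2 = 0.

We work with the vertex ordering A < B < D < E < F < G < J. The simplices of K, each written with vertices in increasing order, are:

  0-simplices (7): A, B, D, E, F, G, J
  1-simplices (18): AB, AD, AF, AG, AJ, BD, BE, BG, BJ, DE, DF, DG, DJ, EF, EG, EJ, FJ, GJ
  2-simplices (12): ABG, ABJ, ADF, ADG, AFJ, BDE, BDJ, BEG, DEF, DGJ, EFJ, EGJ

so the chain groups are C_0 ≅ Z^7, C_1 ≅ Z^18, C_2 ≅ Z^12.

Boundary ∂_1: C_1 → C_0 sends each edge [p,q] (with p < q) to q − p. For instance
  ∂BG = G − B.
The 7×18 boundary matrix has rank 6 and Smith normal form diag(1,1,1,1,1,1).

The boundary map ∂_2: C_2 → C_1 acts by ∂[p,q,r] = [q,r] − [p,r] + [p,q]. For instance
  ∂ABG = BG − AG + AB,
  ∂AFJ = FJ − AJ + AF.
This gives a 18×12 integer matrix of rank 12; reducing to Smith normal form yields diagonal entries (1,1,1,1,1,1,1,1,1,1,1,2).

From H_k ≅ ker(∂_k) / im(∂_{k+1}) we obtain:

  H_0: rank C_0 − rank ∂_1 = 7 − 6 = 1, and the invariant factors of ∂_1 are all 1, so H_0 = Z.
  H_1: rank ker ∂_1 − rank ∂_2 = (18 − 6) − 12 = 0, and ∂_2 has invariant factor 2 > 1, so H_1 = Z/2.
  H_2: rank ker ∂_2 − rank ∂_3 = (12 − 12) − 0 = 0, and there is no ∂_3, so H_2 = 0.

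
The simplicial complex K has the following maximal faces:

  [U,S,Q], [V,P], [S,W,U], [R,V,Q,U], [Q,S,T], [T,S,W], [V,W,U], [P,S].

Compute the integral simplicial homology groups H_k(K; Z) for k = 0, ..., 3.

We work with the vertex ordering P < Q < R < S < T < U < V < W. The simplices of K, each written with vertices in increasing order, are:

  0-simplices (8): P, Q, R, S, T, U, V, W
  1-simplices (16): PS, PV, QR, QS, QT, QU, QV, RU, RV, ST, SU, SW, TW, UV, UW, VW
  2-simplices (9): QRU, QRV, QST, QSU, QUV, RUV, STW, SUW, UVW
  3-simplices (1): QRUV

so the chain groups are C_0 ≅ Z^8, C_1 ≅ Z^16, C_2 ≅ Z^9, C_3 ≅ Z^1.

The boundary map ∂_1: C_1 → C_0 sends each edge [p,q] (with p < q) to q − p.
The resulting 8×16 matrix has rank 7, and its Smith normal form has invariant factors (1,1,1,1,1,1,1).

Boundary ∂_2: C_2 → C_1 sends each 2-simplex [p,q,r] to [q,r] − [p,r] + [p,q]. For instance
  ∂QSU = SU − QU + QS,
  ∂UVW = VW − UW + UV.
As a 16×9 matrix over Z this has rank 8, with invariant factors (1,1,1,1,1,1,1,1).

∂_3: C_3 → C_2 sends each 3-simplex σ to the alternating sum Σ_i (−1)^i (σ with its i-th vertex removed). For instance
  ∂QRUV = RUV − QUV + QRV − QRU.
This gives a 9×1 integer matrix of rank 1; reducing to Smith normal form yields diagonal entries (1).

Now H_k = ker ∂_k / im ∂_{k+1}, so:

  H_0: rank C_0 − rank ∂_1 = 8 − 7 = 1, and the invariant factors of ∂_1 are all 1, so H_0 = Z.
  H_1: rank ker ∂_1 − rank ∂_2 = (16 − 7) − 8 = 1, and the invariant factors of ∂_2 are all 1, so H_1 = Z.
  H_2: rank ker ∂_2 − rank ∂_3 = (9 − 8) − 1 = 0, and the invariant factors of ∂_3 are all 1, so H_2 = 0.
  H_3: rank ker ∂_3 − rank ∂_4 = (1 − 1) − 0 = 0, and there is no ∂_4, so H_3 = 0.

H_0 ≅ Z,  H_1 ≅ Z,  H_2 = 0,  H_3 = 0.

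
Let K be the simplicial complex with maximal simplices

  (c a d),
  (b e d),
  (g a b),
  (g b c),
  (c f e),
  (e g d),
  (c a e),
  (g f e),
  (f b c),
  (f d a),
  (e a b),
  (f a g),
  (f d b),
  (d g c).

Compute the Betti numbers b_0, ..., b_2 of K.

We work with the vertex ordering a < b < c < d < e < f < g. The simplices of K, each written with vertices in increasing order, are:

  0-simplices (7): a, b, c, d, e, f, g
  1-simplices (21): ab, ac, ad, ae, af, ag, bc, bd, be, bf, bg, cd, ce, cf, cg, de, df, dg, ef, eg, fg
  2-simplices (14): abe, abg, acd, ace, adf, afg, bcf, bcg, bde, bdf, cdg, cef, deg, efg

giving chain groups C_0 ≅ Z^7, C_1 ≅ Z^21, C_2 ≅ Z^14.

Boundary ∂_1: C_1 → C_0 sends each edge [p,q] (with p < q) to q − p. For instance
  ∂cd = d − c.
As a 7×21 matrix over Z this has rank 6, with invariant factors (1,1,1,1,1,1).

The boundary map ∂_2: C_2 → C_1 maps a triangle to the signed sum of its edges. For instance
  ∂bdf = df − bf + bd,
  ∂cef = ef − cf + ce.
This gives a 21×14 integer matrix of rank 13; reducing to Smith normal form yields diagonal entries (1,1,1,1,1,1,1,1,1,1,1,1,1).

Reading off H_k = ker ∂_k / im ∂_{k+1}:

  H_0: rank C_0 − rank ∂_1 = 7 − 6 = 1, and the invariant factors of ∂_1 are all 1, so H_0 = Z.
  H_1: rank ker ∂_1 − rank ∂_2 = (21 − 6) − 13 = 2, and the invariant factors of ∂_2 are all 1, so H_1 = Z^2.
  H_2: rank ker ∂_2 − rank ∂_3 = (14 − 13) − 0 = 1, and there is no ∂_3, so H_2 = Z.

As a check, the Euler characteristic is 7 − 21 + 14 = 0, which agrees with 1 − 2 + 1 = 0.

Hence the Betti numbers are b_0 = 1, b_1 = 2, b_2 = 1.

b_0 = 1, b_1 = 2, b_2 = 1.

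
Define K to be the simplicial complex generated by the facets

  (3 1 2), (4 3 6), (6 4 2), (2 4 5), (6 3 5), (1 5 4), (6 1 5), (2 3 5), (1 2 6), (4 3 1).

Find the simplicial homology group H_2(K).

Take the total order 1 < 2 < 3 < 4 < 5 < 6 on the vertex set. Then K (dimension 2) consists of the simplices:

  0-simplices (6): [1], [2], [3], [4], [5], [6]
  1-simplices (15): [1,2], [1,3], [1,4], [1,5], [1,6], [2,3], [2,4], [2,5], [2,6], [3,4], [3,5], [3,6], [4,5], [4,6], [5,6]
  2-simplices (10): [1,2,3], [1,2,6], [1,3,4], [1,4,5], [1,5,6], [2,3,5], [2,4,5], [2,4,6], [3,4,6], [3,5,6]

Hence C_0 ≅ Z^6, C_1 ≅ Z^15, C_2 ≅ Z^10.

Boundary ∂_1: C_1 → C_0 maps an edge to its endpoints' difference, ∂[p,q] = q − p.
As a 6×15 matrix over Z this has rank 5, with invariant factors (1,1,1,1,1).

Boundary ∂_2: C_2 → C_1 sends each 2-simplex [p,q,r] to [q,r] − [p,r] + [p,q]. For instance
  ∂[2,3,5] = [3,5] − [2,5] + [2,3],
  ∂[3,4,6] = [4,6] − [3,6] + [3,4].
The 15×10 boundary matrix has rank 10 and Smith normal form diag(1,1,1,1,1,1,1,1,1,2).

Reading off H_k = ker ∂_k / im ∂_{k+1}:

  H_2: rank ker ∂_2 − rank ∂_3 = (10 − 10) − 0 = 0, and there is no ∂_3, so H_2 = 0.

H_2 = 0.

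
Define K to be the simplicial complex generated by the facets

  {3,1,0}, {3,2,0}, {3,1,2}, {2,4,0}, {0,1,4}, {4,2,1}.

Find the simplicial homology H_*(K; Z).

K has 5 vertices, 9 edges, 6 triangles.
rank ∂_0 = 0, rank ∂_1 = 4 ⇒ b_0 = 5 − 0 − 4 = 1; all invariant factors of ∂_1 are 1 so no torsion. So H_0 ≅ Z.
rank ∂_1 = 4, rank ∂_2 = 5 ⇒ b_1 = 9 − 4 − 5 = 0; all invariant factors of ∂_2 are 1 so no torsion. So H_1 ≅ 0.
rank ∂_2 = 5, rank ∂_3 = 0 ⇒ b_2 = 6 − 5 − 0 = 1. So H_2 ≅ Z.

H_0 = Z,  H_1 = 0,  H_2 = Z.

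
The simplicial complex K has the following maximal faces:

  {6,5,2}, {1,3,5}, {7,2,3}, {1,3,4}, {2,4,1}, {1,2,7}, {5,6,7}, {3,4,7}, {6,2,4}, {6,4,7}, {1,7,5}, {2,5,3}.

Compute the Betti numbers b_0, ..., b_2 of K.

b_0 = 1, b_1 = 0, b_2 = 0.

We work with the vertex ordering 1 < 2 < 3 < 4 < 5 < 6 < 7. The simplices of K, each written with vertices in increasing order, are:

  0-simplices (7): [1], [2], [3], [4], [5], [6], [7]
  1-simplices (18): [1,2], [1,3], [1,4], [1,5], [1,7], [2,3], [2,4], [2,5], [2,6], [2,7], [3,4], [3,5], [3,7], [4,6], [4,7], [5,6], [5,7], [6,7]
  2-simplices (12): [1,2,4], [1,2,7], [1,3,4], [1,3,5], [1,5,7], [2,3,5], [2,3,7], [2,4,6], [2,5,6], [3,4,7], [4,6,7], [5,6,7]

giving chain groups C_0 ≅ Z^7, C_1 ≅ Z^18, C_2 ≅ Z^12.

The boundary map ∂_1: C_1 → C_0 maps an edge to its endpoints' difference, ∂[p,q] = q − p.
This gives a 7×18 integer matrix of rank 6; reducing to Smith normal form yields diagonal entries (1,1,1,1,1,1).

Boundary ∂_2: C_2 → C_1 sends each 2-simplex [p,q,r] to [q,r] − [p,r] + [p,q]. For instance
  ∂[2,5,6] = [5,6] − [2,6] + [2,5],
  ∂[1,3,4] = [3,4] − [1,4] + [1,3].
This gives a 18×12 integer matrix of rank 12; reducing to Smith normal form yields diagonal entries (1,1,1,1,1,1,1,1,1,1,1,2).

Now H_k = ker ∂_k / im ∂_{k+1}, so:

  H_0: rank C_0 − rank ∂_1 = 7 − 6 = 1, and the invariant factors of ∂_1 are all 1, so H_0 ≅ Z.
  H_1: rank ker ∂_1 − rank ∂_2 = (18 − 6) − 12 = 0, and ∂_2 has invariant factor 2 > 1, so H_1 ≅ Z/2.
  H_2: rank ker ∂_2 − rank ∂_3 = (12 − 12) − 0 = 0, and there is no ∂_3, so H_2 ≅ 0.

(K is a triangulation of the real projective plane RP^2.)

Hence the Betti numbers are b_0 = 1, b_1 = 0, b_2 = 0.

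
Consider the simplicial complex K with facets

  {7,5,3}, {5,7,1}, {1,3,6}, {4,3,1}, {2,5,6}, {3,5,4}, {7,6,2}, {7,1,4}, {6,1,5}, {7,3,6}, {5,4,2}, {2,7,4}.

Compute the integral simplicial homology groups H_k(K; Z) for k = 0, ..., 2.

Fix the vertex order 1 < 2 < 3 < 4 < 5 < 6 < 7 and write every simplex with vertices in increasing order. Then dim K = 2 and the simplices of K are:

  0-simplices (7): [1], [2], [3], [4], [5], [6], [7]
  1-simplices (18): [1,3], [1,4], [1,5], [1,6], [1,7], [2,4], [2,5], [2,6], [2,7], [3,4], [3,5], [3,6], [3,7], [4,5], [4,7], [5,6], [5,7], [6,7]
  2-simplices (12): [1,3,4], [1,3,6], [1,4,7], [1,5,6], [1,5,7], [2,4,5], [2,4,7], [2,5,6], [2,6,7], [3,4,5], [3,5,7], [3,6,7]

so the chain groups are C_0 ≅ Z^7, C_1 ≅ Z^18, C_2 ≅ Z^12.

Boundary ∂_1: C_1 → C_0 maps an edge to its endpoints' difference, ∂[p,q] = q − p.
The 7×18 boundary matrix has rank 6 and Smith normal form diag(1,1,1,1,1,1).

Boundary ∂_2: C_2 → C_1 maps a triangle to the signed sum of its edges. For instance
  ∂[2,6,7] = [6,7] − [2,7] + [2,6],
  ∂[3,6,7] = [6,7] − [3,7] + [3,6].
This gives a 18×12 integer matrix of rank 12; reducing to Smith normal form yields diagonal entries (1,1,1,1,1,1,1,1,1,1,1,2).

Reading off H_k = ker ∂_k / im ∂_{k+1}:

  H_0: rank C_0 − rank ∂_1 = 7 − 6 = 1, and the invariant factors of ∂_1 are all 1, so H_0 ≅ Z.
  H_1: rank ker ∂_1 − rank ∂_2 = (18 − 6) − 12 = 0, and ∂_2 has invariant factor 2 > 1, so H_1 ≅ Z/2Z.
  H_2: rank ker ∂_2 − rank ∂_3 = (12 − 12) − 0 = 0, and there is no ∂_3, so H_2 ≅ 0.

H_0 = Z,  H_1 = Z/2Z,  H_2 = 0.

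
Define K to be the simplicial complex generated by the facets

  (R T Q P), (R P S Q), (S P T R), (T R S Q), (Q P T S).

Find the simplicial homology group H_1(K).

H_1 ≅ 0.

K has 5 vertices, 10 edges, 10 triangles, 5 3-simplices.
rank ∂_1 = 4, rank ∂_2 = 6 ⇒ b_1 = 10 − 4 − 6 = 0; all invariant factors of ∂_2 are 1 so no torsion. So H_1 = 0.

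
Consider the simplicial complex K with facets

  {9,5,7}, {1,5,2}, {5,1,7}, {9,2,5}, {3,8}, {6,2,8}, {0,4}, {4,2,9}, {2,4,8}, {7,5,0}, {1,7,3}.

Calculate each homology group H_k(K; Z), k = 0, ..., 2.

Order the vertices as 0 < 1 < 2 < 3 < 4 < 5 < 6 < 7 < 8 < 9. Listing each simplex with vertices in this order, K has dimension 2 with simplices:

  0-simplices (10): [0], [1], [2], [3], [4], [5], [6], [7], [8], [9]
  1-simplices (20): [0,4], [0,5], [0,7], [1,2], [1,3], [1,5], [1,7], [2,4], [2,5], [2,6], [2,8], [2,9], [3,7], [3,8], [4,8], [4,9], [5,7], [5,9], [6,8], [7,9]
  2-simplices (9): [0,5,7], [1,2,5], [1,3,7], [1,5,7], [2,4,8], [2,4,9], [2,5,9], [2,6,8], [5,7,9]

Hence C_0 ≅ Z^10, C_1 ≅ Z^20, C_2 ≅ Z^9.

∂_1: C_1 → C_0 maps an edge to its endpoints' difference, ∂[p,q] = q − p. For instance
  ∂[5,7] = [7] − [5].
This gives a 10×20 integer matrix of rank 9; reducing to Smith normal form yields diagonal entries (1,1,1,1,1,1,1,1,1).

∂_2: C_2 → C_1 acts by ∂[p,q,r] = [q,r] − [p,r] + [p,q]. For instance
  ∂[5,7,9] = [7,9] − [5,9] + [5,7],
  ∂[1,3,7] = [3,7] − [1,7] + [1,3].
The resulting 20×9 matrix has rank 9, and its Smith normal form has invariant factors (1,1,1,1,1,1,1,1,1).

Reading off H_k = ker ∂_k / im ∂_{k+1}:

  H_0: rank C_0 − rank ∂_1 = 10 − 9 = 1, and the invariant factors of ∂_1 are all 1, so H_0 = Z.
  H_1: rank ker ∂_1 − rank ∂_2 = (20 − 9) − 9 = 2, and the invariant factors of ∂_2 are all 1, so H_1 = Z^2.
  H_2: rank ker ∂_2 − rank ∂_3 = (9 − 9) − 0 = 0, and there is no ∂_3, so H_2 = 0.

H_0 ≅ Z,  H_1 ≅ Z^2,  H_2 = 0.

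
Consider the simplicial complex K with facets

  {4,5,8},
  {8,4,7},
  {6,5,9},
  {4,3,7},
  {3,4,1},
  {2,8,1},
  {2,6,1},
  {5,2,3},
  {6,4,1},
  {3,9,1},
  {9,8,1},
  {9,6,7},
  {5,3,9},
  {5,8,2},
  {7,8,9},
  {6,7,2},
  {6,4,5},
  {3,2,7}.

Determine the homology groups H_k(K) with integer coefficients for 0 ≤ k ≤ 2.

Order the vertices as 1 < 2 < 3 < 4 < 5 < 6 < 7 < 8 < 9. Listing each simplex with vertices in this order, K has dimension 2 with simplices:

  0-simplices (9): [1], [2], [3], [4], [5], [6], [7], [8], [9]
  1-simplices (27): (27 of them)
  2-simplices (18): [1,2,6], [1,2,8], [1,3,4], [1,3,9], [1,4,6], [1,8,9], [2,3,5], [2,3,7], [2,5,8], [2,6,7], [3,4,7], [3,5,9], [4,5,6], [4,5,8], [4,7,8], [5,6,9], [6,7,9], [7,8,9]

giving chain groups C_0 ≅ Z^9, C_1 ≅ Z^27, C_2 ≅ Z^18.

Boundary ∂_1: C_1 → C_0 is given by ∂[p,q] = [q] − [p].
This gives a 9×27 integer matrix of rank 8; reducing to Smith normal form yields diagonal entries (1,1,1,1,1,1,1,1).

The boundary map ∂_2: C_2 → C_1 maps a triangle to the signed sum of its edges. For instance
  ∂[1,2,6] = [2,6] − [1,6] + [1,2],
  ∂[3,4,7] = [4,7] − [3,7] + [3,4].
This gives a 27×18 integer matrix of rank 17; reducing to Smith normal form yields diagonal entries (1,1,1,1,1,1,1,1,1,1,1,1,1,1,1,1,1).

Now H_k = ker ∂_k / im ∂_{k+1}, so:

  H_0: rank C_0 − rank ∂_1 = 9 − 8 = 1, and the invariant factors of ∂_1 are all 1, so H_0 ≅ Z.
  H_1: rank ker ∂_1 − rank ∂_2 = (27 − 8) − 17 = 2, and the invariant factors of ∂_2 are all 1, so H_1 ≅ Z^2.
  H_2: rank ker ∂_2 − rank ∂_3 = (18 − 17) − 0 = 1, and there is no ∂_3, so H_2 ≅ Z.

H_0 = Z,  H_1 = Z^2,  H_2 = Z.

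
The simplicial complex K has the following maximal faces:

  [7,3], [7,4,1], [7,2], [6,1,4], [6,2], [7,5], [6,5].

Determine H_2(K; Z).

Fix the vertex order 1 < 2 < 3 < 4 < 5 < 6 < 7 and write every simplex with vertices in increasing order. Then dim K = 2 and the simplices of K are:

  0-simplices (7): [1], [2], [3], [4], [5], [6], [7]
  1-simplices (10): [1,4], [1,6], [1,7], [2,6], [2,7], [3,7], [4,6], [4,7], [5,6], [5,7]
  2-simplices (2): [1,4,6], [1,4,7]

so the chain groups are C_0 ≅ Z^7, C_1 ≅ Z^10, C_2 ≅ Z^2.

The boundary map ∂_1: C_1 → C_0 sends each edge [p,q] (with p < q) to q − p.
This gives a 7×10 integer matrix of rank 6; reducing to Smith normal form yields diagonal entries (1,1,1,1,1,1).

∂_2: C_2 → C_1 maps a triangle to the signed sum of its edges. For instance
  ∂[1,4,6] = [4,6] − [1,6] + [1,4],
  ∂[1,4,7] = [4,7] − [1,7] + [1,4].
The 10×2 boundary matrix has rank 2 and Smith normal form diag(1,1).

Reading off H_k = ker ∂_k / im ∂_{k+1}:

  H_2: rank ker ∂_2 − rank ∂_3 = (2 − 2) − 0 = 0, and there is no ∂_3, so H_2 ≅ 0.

H_2 ≅ 0.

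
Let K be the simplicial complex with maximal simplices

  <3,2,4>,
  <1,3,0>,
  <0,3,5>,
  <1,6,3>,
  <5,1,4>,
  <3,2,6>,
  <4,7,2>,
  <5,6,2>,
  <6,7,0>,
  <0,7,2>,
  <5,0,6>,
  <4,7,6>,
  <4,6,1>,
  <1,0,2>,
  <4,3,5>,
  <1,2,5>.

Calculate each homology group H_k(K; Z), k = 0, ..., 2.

H_0 ≅ Z,  H_1 ≅ Z^2,  H_2 ≅ Z.

Order the vertices as 0 < 1 < 2 < 3 < 4 < 5 < 6 < 7. Listing each simplex with vertices in this order, K has dimension 2 with simplices:

  0-simplices (8): [0], [1], [2], [3], [4], [5], [6], [7]
  1-simplices (24): (24 of them)
  2-simplices (16): [0,1,2], [0,1,3], [0,2,7], [0,3,5], [0,5,6], [0,6,7], [1,2,5], [1,3,6], [1,4,5], [1,4,6], [2,3,4], [2,3,6], [2,4,7], [2,5,6], [3,4,5], [4,6,7]

giving chain groups C_0 ≅ Z^8, C_1 ≅ Z^24, C_2 ≅ Z^16.

∂_1: C_1 → C_0 is given by ∂[p,q] = [q] − [p]. For instance
  ∂[1,6] = [6] − [1].
This gives a 8×24 integer matrix of rank 7; reducing to Smith normal form yields diagonal entries (1,1,1,1,1,1,1).

Boundary ∂_2: C_2 → C_1 sends each 2-simplex [p,q,r] to [q,r] − [p,r] + [p,q]. For instance
  ∂[1,3,6] = [3,6] − [1,6] + [1,3],
  ∂[0,1,2] = [1,2] − [0,2] + [0,1].
This gives a 24×16 integer matrix of rank 15; reducing to Smith normal form yields diagonal entries (1,1,1,1,1,1,1,1,1,1,1,1,1,1,1).

Computing H_k = (kernel of ∂_k) / (image of ∂_{k+1}):

  H_0: rank C_0 − rank ∂_1 = 8 − 7 = 1, and the invariant factors of ∂_1 are all 1, so H_0 = Z.
  H_1: rank ker ∂_1 − rank ∂_2 = (24 − 7) − 15 = 2, and the invariant factors of ∂_2 are all 1, so H_1 = Z^2.
  H_2: rank ker ∂_2 − rank ∂_3 = (16 − 15) − 0 = 1, and there is no ∂_3, so H_2 = Z.

As a check, the Euler characteristic is 8 − 24 + 16 = 0, which agrees with 1 − 2 + 1 = 0.
(K is a triangulation of the torus T^2.)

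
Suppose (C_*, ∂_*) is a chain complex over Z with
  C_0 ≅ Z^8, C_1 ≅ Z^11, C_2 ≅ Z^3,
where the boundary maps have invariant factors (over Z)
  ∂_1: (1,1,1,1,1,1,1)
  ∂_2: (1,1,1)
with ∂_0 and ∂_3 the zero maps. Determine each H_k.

H_0: b_0 = 8 − 0 − 7 = 1; torsion from ∂_1 factors > 1: none. So H_0 ≅ Z.
H_1: b_1 = 11 − 7 − 3 = 1; torsion from ∂_2 factors > 1: none. So H_1 ≅ Z.
H_2: b_2 = 3 − 3 − 0 = 0; torsion from ∂_3 factors > 1: none. So H_2 ≅ 0.

H_0 ≅ Z,  H_1 ≅ Z,  H_2 = 0.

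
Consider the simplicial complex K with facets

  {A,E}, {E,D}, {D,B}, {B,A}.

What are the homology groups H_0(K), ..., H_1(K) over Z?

H_0 = Z,  H_1 = Z.

Order the vertices as A < B < D < E. Listing each simplex with vertices in this order, K has dimension 1 with simplices:

  0-simplices (4): A, B, D, E
  1-simplices (4): AB, AE, BD, DE

so the chain groups are C_0 ≅ Z^4, C_1 ≅ Z^4.

The boundary map ∂_1: C_1 → C_0 maps an edge to its endpoints' difference, ∂[p,q] = q − p.
As a 4×4 matrix over Z this has rank 3, with invariant factors (1,1,1).

From H_k ≅ ker(∂_k) / im(∂_{k+1}) we obtain:

  H_0: rank C_0 − rank ∂_1 = 4 − 3 = 1, and the invariant factors of ∂_1 are all 1, so H_0 ≅ Z.
  H_1: rank ker ∂_1 − rank ∂_2 = (4 − 3) − 0 = 1, and there is no ∂_2, so H_1 ≅ Z.

(K is a triangulation of the circle S^1.)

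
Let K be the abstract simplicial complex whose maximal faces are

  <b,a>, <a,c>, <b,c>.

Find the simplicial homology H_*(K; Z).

H_0 = Z,  H_1 = Z.

Take the total order a < b < c on the vertex set. Then K (dimension 1) consists of the simplices:

  0-simplices (3): a, b, c
  1-simplices (3): ab, ac, bc

Hence C_0 ≅ Z^3, C_1 ≅ Z^3.

Boundary ∂_1: C_1 → C_0 is given by ∂[p,q] = [q] − [p]. For instance
  ∂bc = c − b.
The resulting 3×3 matrix has rank 2, and its Smith normal form has invariant factors (1,1).

Now H_k = ker ∂_k / im ∂_{k+1}, so:

  H_0: rank C_0 − rank ∂_1 = 3 − 2 = 1, and the invariant factors of ∂_1 are all 1, so H_0 = Z.
  H_1: rank ker ∂_1 − rank ∂_2 = (3 − 2) − 0 = 1, and there is no ∂_2, so H_1 = Z.

(K is a triangulation of the circle S^1.)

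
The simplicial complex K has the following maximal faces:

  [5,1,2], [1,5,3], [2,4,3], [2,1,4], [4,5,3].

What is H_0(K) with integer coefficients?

Order the vertices as 1 < 2 < 3 < 4 < 5. Listing each simplex with vertices in this order, K has dimension 2 with simplices:

  0-simplices (5): [1], [2], [3], [4], [5]
  1-simplices (10): [1,2], [1,3], [1,4], [1,5], [2,3], [2,4], [2,5], [3,4], [3,5], [4,5]
  2-simplices (5): [1,2,4], [1,2,5], [1,3,5], [2,3,4], [3,4,5]

so the chain groups are C_0 ≅ Z^5, C_1 ≅ Z^10, C_2 ≅ Z^5.

Boundary ∂_1: C_1 → C_0 maps an edge to its endpoints' difference, ∂[p,q] = q − p. For instance
  ∂[1,2] = [2] − [1].
The resulting 5×10 matrix has rank 4, and its Smith normal form has invariant factors (1,1,1,1).

∂_2: C_2 → C_1 sends each 2-simplex [p,q,r] to [q,r] − [p,r] + [p,q]. For instance
  ∂[2,3,4] = [3,4] − [2,4] + [2,3],
  ∂[1,2,5] = [2,5] − [1,5] + [1,2].
As a 10×5 matrix over Z this has rank 5, with invariant factors (1,1,1,1,1).

From H_k ≅ ker(∂_k) / im(∂_{k+1}) we obtain:

  H_0: rank C_0 − rank ∂_1 = 5 − 4 = 1, and the invariant factors of ∂_1 are all 1, so H_0 = Z.

H_0 ≅ Z.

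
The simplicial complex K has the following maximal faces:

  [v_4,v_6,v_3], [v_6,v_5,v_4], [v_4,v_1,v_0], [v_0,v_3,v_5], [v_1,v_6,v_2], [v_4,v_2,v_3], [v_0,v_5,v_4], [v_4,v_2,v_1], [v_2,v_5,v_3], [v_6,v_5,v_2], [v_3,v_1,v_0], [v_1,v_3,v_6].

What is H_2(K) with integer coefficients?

Fix the vertex order v_0 < v_1 < v_2 < v_3 < v_4 < v_5 < v_6 and write every simplex with vertices in increasing order. Then dim K = 2 and the simplices of K are:

  0-simplices (7): [v_0], [v_1], [v_2], [v_3], [v_4], [v_5], [v_6]
  1-simplices (18): (18 of them)
  2-simplices (12): (12 of them)

Hence C_0 ≅ Z^7, C_1 ≅ Z^18, C_2 ≅ Z^12.

Boundary ∂_1: C_1 → C_0 sends each edge [p,q] (with p < q) to q − p. For instance
  ∂[v_1,v_2] = [v_2] − [v_1].
The 7×18 boundary matrix has rank 6 and Smith normal form diag(1,1,1,1,1,1).

Boundary ∂_2: C_2 → C_1 maps a triangle to the signed sum of its edges. For instance
  ∂[v_3,v_4,v_6] = [v_4,v_6] − [v_3,v_6] + [v_3,v_4],
  ∂[v_0,v_4,v_5] = [v_4,v_5] − [v_0,v_5] + [v_0,v_4].
As a 18×12 matrix over Z this has rank 12, with invariant factors (1,1,1,1,1,1,1,1,1,1,1,2).

Now H_k = ker ∂_k / im ∂_{k+1}, so:

  H_2: rank ker ∂_2 − rank ∂_3 = (12 − 12) − 0 = 0, and there is no ∂_3, so H_2 ≅ 0.

H_2 = 0.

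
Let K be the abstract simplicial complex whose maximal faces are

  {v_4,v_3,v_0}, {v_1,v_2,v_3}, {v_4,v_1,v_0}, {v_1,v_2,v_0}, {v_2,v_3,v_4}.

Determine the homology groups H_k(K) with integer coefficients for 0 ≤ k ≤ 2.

H_0 ≅ Z,  H_1 ≅ Z,  H_2 = 0.

Order the vertices as v_0 < v_1 < v_2 < v_3 < v_4. Listing each simplex with vertices in this order, K has dimension 2 with simplices:

  0-simplices (5): [v_0], [v_1], [v_2], [v_3], [v_4]
  1-simplices (10): [v_0,v_1], [v_0,v_2], [v_0,v_3], [v_0,v_4], [v_1,v_2], [v_1,v_3], [v_1,v_4], [v_2,v_3], [v_2,v_4], [v_3,v_4]
  2-simplices (5): [v_0,v_1,v_2], [v_0,v_1,v_4], [v_0,v_3,v_4], [v_1,v_2,v_3], [v_2,v_3,v_4]

Hence C_0 ≅ Z^5, C_1 ≅ Z^10, C_2 ≅ Z^5.

Boundary ∂_1: C_1 → C_0 sends each edge [p,q] (with p < q) to q − p. For instance
  ∂[v_0,v_4] = [v_4] − [v_0].
This gives a 5×10 integer matrix of rank 4; reducing to Smith normal form yields diagonal entries (1,1,1,1).

The boundary map ∂_2: C_2 → C_1 maps a triangle to the signed sum of its edges. For instance
  ∂[v_2,v_3,v_4] = [v_3,v_4] − [v_2,v_4] + [v_2,v_3],
  ∂[v_1,v_2,v_3] = [v_2,v_3] − [v_1,v_3] + [v_1,v_2].
The resulting 10×5 matrix has rank 5, and its Smith normal form has invariant factors (1,1,1,1,1).

Now H_k = ker ∂_k / im ∂_{k+1}, so:

  H_0: rank C_0 − rank ∂_1 = 5 − 4 = 1, and the invariant factors of ∂_1 are all 1, so H_0 ≅ Z.
  H_1: rank ker ∂_1 − rank ∂_2 = (10 − 4) − 5 = 1, and the invariant factors of ∂_2 are all 1, so H_1 ≅ Z.
  H_2: rank ker ∂_2 − rank ∂_3 = (5 − 5) − 0 = 0, and there is no ∂_3, so H_2 ≅ 0.

(K is a triangulation of the Möbius band.)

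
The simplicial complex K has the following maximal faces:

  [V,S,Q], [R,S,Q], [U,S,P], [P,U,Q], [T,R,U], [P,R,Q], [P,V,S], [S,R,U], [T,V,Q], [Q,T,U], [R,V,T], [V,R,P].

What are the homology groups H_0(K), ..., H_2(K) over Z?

H_0 = Z,  H_1 = Z/2,  H_2 = 0.

K has 7 vertices, 18 edges, 12 triangles.
rank ∂_0 = 0, rank ∂_1 = 6 ⇒ b_0 = 7 − 0 − 6 = 1; all invariant factors of ∂_1 are 1 so no torsion. So H_0 = Z.
rank ∂_1 = 6, rank ∂_2 = 12 ⇒ b_1 = 18 − 6 − 12 = 0; ∂_2 has invariant factor(s) [2] giving torsion. So H_1 = Z/2.
rank ∂_2 = 12, rank ∂_3 = 0 ⇒ b_2 = 12 − 12 − 0 = 0. So H_2 = 0.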